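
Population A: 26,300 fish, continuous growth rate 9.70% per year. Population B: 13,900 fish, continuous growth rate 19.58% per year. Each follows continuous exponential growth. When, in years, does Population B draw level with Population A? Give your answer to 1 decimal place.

26300·e^(0.097t) = 13900·e^(0.1958t)
26300/13900 = e^((0.1958 − 0.097)t) → ln(1.89209) = 0.0988·t
t = 0.63768 / 0.0988

t ≈ 6.5 years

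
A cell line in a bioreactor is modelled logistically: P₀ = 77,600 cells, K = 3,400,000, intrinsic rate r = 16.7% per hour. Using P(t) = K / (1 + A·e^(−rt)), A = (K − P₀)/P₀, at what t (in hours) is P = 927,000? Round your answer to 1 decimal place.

A = (3400000 − 77600)/77600 = 42.81443
927000 = 3400000/(1 + 42.81443·e^(−0.167t)) → 1 + 42.81443·e^(−0.167t) = 3.66775
e^(−0.167t) = 0.062309 → t = ln(16.04892)/0.167 = 2.77564/0.167

t ≈ 16.6 hours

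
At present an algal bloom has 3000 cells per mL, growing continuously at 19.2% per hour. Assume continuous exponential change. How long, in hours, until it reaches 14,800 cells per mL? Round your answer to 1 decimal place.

t ≈ 8.3 hours

14800 = 3000 · e^(0.192·t)
t = ln(14800/3000) / 0.192 = ln(4.93333) / 0.192 = 1.59601 / 0.192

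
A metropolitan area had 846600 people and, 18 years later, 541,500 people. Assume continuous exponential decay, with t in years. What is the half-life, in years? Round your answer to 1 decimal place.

half-life ≈ 27.9 years

r = ln(541500/846600) / 18 = ln(0.63962) / 18 ≈ -0.024827 per year
half-life = ln 2 / |r| = 0.69315 / 0.024827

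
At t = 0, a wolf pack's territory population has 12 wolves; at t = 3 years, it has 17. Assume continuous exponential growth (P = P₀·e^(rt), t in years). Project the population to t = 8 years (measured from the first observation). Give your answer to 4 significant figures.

r = ln(17/12) / 3 ≈ 0.116102 per year
P(8) = 12 · e^(0.116102·8) = 12 · 2.53151 ≈ 30.38

≈ 30.38 wolves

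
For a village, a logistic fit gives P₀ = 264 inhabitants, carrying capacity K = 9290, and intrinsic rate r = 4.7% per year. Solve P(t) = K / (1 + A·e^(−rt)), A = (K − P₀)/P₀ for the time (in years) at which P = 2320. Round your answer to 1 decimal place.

t ≈ 51.7 years

A = (9290 − 264)/264 = 34.18939
2320 = 9290/(1 + 34.18939·e^(−0.047t)) → 1 + 34.18939·e^(−0.047t) = 4.00431
e^(−0.047t) = 0.087873 → t = ln(11.38011)/0.047 = 2.43187/0.047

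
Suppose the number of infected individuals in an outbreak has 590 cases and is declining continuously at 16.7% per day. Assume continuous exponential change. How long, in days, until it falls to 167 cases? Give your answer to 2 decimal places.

167 = 590 · e^(-0.167·t)
t = ln(167/590) / -0.167 = ln(0.28305) / -0.167 = -1.26213 / -0.167

t ≈ 7.56 days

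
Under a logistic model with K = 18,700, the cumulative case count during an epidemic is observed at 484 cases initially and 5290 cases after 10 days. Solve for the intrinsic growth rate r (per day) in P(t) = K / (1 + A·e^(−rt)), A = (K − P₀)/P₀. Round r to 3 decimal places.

A = (18700 − 484)/484 = 37.63636
5290 = 18700/(1 + 37.63636·e^(−r·10)) → e^(−10r) = (3.53497 − 1)/37.63636 = 0.067354
r = −ln(0.067354)/10 = 2.69779/10

r ≈ 0.270 per day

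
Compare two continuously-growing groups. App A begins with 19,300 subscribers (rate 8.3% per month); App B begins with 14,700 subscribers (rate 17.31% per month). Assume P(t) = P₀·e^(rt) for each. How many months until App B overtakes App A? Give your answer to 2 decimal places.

t ≈ 3.02 months

19300·e^(0.083t) = 14700·e^(0.1731t)
19300/14700 = e^((0.1731 − 0.083)t) → ln(1.31293) = 0.0901·t
t = 0.27226 / 0.0901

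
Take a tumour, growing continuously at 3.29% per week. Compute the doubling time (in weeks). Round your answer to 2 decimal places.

doubling time ≈ 21.07 weeks

doubling time = ln(2) / |r| = 0.69315 / 0.0329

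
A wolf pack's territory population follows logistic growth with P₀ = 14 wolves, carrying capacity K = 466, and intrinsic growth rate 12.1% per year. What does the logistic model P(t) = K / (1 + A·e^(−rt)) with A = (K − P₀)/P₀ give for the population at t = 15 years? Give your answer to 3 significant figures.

A = (466 − 14)/14 = 32.28571
P(15) = 466 / (1 + 32.28571·e^(−0.121·15)) = 466 / (1 + 32.28571·0.162838)
= 466 / 6.25734 ≈ 74.47

≈ 74.5 wolves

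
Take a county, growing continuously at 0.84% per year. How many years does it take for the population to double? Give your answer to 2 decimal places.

doubling time = ln(2) / |r| = 0.69315 / 0.0084

doubling time ≈ 82.52 years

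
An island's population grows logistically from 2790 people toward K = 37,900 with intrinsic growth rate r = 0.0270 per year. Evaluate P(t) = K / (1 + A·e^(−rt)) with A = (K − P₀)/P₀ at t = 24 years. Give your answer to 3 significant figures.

A = (37900 − 2790)/2790 = 12.58423
P(24) = 37900 / (1 + 12.58423·e^(−0.027·24)) = 37900 / (1 + 12.58423·0.523091)
= 37900 / 7.5827 ≈ 4998.22

≈ 5,000 people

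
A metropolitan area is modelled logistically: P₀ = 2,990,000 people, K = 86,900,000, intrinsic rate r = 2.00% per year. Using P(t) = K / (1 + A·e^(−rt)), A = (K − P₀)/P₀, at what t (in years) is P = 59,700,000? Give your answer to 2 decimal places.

A = (86900000 − 2990000)/2990000 = 28.06355
59700000 = 86900000/(1 + 28.06355·e^(−0.02t)) → 1 + 28.06355·e^(−0.02t) = 1.45561
e^(−0.02t) = 0.016235 → t = ln(61.59535)/0.02 = 4.12059/0.02

t ≈ 206.03 years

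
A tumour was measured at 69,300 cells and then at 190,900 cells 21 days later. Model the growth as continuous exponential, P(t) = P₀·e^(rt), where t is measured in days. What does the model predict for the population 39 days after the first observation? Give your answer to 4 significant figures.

r = ln(190900/69300) / 21 ≈ 0.048253 per day
P(39) = 69300 · e^(0.048253·39) = 69300 · 6.56565 ≈ 454999.68

≈ 455,000 cells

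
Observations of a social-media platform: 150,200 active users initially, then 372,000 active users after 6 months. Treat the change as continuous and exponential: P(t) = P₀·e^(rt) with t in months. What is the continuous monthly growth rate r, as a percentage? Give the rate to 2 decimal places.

r ≈ 15.12% per month

372000 = 150200 · e^(r·6)
e^(6r) = 372000/150200 = 2.4767
r = ln(2.4767) / 6 = 0.90693 / 6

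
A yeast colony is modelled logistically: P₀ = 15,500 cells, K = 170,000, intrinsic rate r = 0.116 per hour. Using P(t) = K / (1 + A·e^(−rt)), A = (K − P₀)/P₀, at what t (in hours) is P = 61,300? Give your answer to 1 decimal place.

A = (170000 − 15500)/15500 = 9.96774
61300 = 170000/(1 + 9.96774·e^(−0.116t)) → 1 + 9.96774·e^(−0.116t) = 2.77325
e^(−0.116t) = 0.177898 → t = ln(5.62118)/0.116 = 1.72654/0.116

t ≈ 14.9 hours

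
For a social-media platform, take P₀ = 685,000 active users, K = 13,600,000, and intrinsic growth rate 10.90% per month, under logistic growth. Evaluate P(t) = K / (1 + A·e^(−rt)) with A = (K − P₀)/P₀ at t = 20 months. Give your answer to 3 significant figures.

A = (13600000 − 685000)/685000 = 18.85401
P(20) = 13600000 / (1 + 18.85401·e^(−0.109·20)) = 13600000 / (1 + 18.85401·0.113042)
= 13600000 / 3.13129 ≈ 4343262.51

≈ 4,340,000 active users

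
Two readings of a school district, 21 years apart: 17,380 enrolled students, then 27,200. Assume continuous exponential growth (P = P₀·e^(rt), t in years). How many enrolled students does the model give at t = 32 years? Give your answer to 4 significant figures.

≈ 34,390 enrolled students

r = ln(27200/17380) / 21 ≈ 0.021328 per year
P(32) = 17380 · e^(0.021328·32) = 17380 · 1.97884 ≈ 34392.19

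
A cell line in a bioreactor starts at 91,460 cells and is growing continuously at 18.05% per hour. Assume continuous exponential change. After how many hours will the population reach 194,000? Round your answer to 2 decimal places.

t ≈ 4.17 hours

194000 = 91460 · e^(0.1805·t)
t = ln(194000/91460) / 0.1805 = ln(2.12115) / 0.1805 = 0.75196 / 0.1805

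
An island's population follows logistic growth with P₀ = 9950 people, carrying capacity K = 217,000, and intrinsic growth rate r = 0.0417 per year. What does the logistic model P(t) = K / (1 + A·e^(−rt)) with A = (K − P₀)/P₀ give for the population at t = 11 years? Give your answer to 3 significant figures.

≈ 15,300 people

A = (217000 − 9950)/9950 = 20.80905
P(11) = 217000 / (1 + 20.80905·e^(−0.0417·11)) = 217000 / (1 + 20.80905·0.632105)
= 217000 / 14.1535 ≈ 15331.9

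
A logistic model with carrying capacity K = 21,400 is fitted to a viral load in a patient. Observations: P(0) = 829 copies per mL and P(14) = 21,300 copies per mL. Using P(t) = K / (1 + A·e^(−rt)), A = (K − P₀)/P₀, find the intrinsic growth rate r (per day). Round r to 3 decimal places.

r ≈ 0.612 per day

A = (21400 − 829)/829 = 24.81423
21300 = 21400/(1 + 24.81423·e^(−r·14)) → e^(−14r) = (1.00469 − 1)/24.81423 = 0.000189
r = −ln(0.000189)/14 = 8.57271/14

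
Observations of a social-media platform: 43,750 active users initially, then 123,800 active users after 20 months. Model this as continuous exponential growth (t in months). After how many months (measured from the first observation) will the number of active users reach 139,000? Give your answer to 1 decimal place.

t ≈ 22.2 months

r = ln(123800/43750) / 20 ≈ 0.052009 per month
t = ln(139000/43750) / r = 1.15598 / 0.052009 ≈ 22.227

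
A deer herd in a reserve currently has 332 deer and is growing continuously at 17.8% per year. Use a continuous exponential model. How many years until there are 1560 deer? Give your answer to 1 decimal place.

t ≈ 8.7 years

1560 = 332 · e^(0.178·t)
t = ln(1560/332) / 0.178 = ln(4.6988) / 0.178 = 1.54731 / 0.178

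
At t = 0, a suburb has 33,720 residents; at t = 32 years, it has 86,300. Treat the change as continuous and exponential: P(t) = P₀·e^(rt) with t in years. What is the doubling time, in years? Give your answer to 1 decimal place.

doubling time ≈ 23.6 years

r = ln(86300/33720) / 32 = ln(2.55931) / 32 ≈ 0.029367 per year
doubling time = ln 2 / |r| = 0.69315 / 0.029367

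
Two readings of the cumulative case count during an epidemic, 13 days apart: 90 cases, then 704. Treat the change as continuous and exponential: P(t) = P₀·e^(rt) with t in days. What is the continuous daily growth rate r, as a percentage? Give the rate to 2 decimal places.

r ≈ 15.82% per day

704 = 90 · e^(r·13)
e^(13r) = 704/90 = 7.82222
r = ln(7.82222) / 13 = 2.05697 / 13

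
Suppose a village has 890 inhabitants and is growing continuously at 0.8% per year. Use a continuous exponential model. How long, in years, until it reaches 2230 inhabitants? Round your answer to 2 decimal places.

t ≈ 114.82 years

2230 = 890 · e^(0.008·t)
t = ln(2230/890) / 0.008 = ln(2.50562) / 0.008 = 0.91854 / 0.008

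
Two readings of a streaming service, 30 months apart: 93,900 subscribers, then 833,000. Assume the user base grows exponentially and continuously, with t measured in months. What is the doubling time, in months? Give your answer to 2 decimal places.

r = ln(833000/93900) / 30 = ln(8.87114) / 30 ≈ 0.07276 per month
doubling time = ln 2 / |r| = 0.69315 / 0.07276

doubling time ≈ 9.53 months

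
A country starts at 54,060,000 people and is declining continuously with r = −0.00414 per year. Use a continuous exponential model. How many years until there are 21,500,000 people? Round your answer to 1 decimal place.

t ≈ 222.7 years

21500000 = 54060000 · e^(-0.00414·t)
t = ln(21500000/54060000) / -0.00414 = ln(0.39771) / -0.00414 = -0.92204 / -0.00414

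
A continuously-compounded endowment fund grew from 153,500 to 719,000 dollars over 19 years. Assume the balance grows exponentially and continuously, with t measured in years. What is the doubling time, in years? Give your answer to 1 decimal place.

doubling time ≈ 8.5 years

r = ln(719000/153500) / 19 = ln(4.68404) / 19 ≈ 0.081272 per year
doubling time = ln 2 / |r| = 0.69315 / 0.081272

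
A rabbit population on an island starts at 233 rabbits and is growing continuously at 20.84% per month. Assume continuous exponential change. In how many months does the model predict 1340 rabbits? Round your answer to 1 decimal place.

t ≈ 8.4 months

1340 = 233 · e^(0.2084·t)
t = ln(1340/233) / 0.2084 = ln(5.75107) / 0.2084 = 1.74939 / 0.2084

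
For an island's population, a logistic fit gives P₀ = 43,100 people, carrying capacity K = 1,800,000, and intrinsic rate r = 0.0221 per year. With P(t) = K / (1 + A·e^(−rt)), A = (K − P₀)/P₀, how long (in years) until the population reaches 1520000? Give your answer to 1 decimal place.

t ≈ 244.3 years

A = (1800000 − 43100)/43100 = 40.76334
1520000 = 1800000/(1 + 40.76334·e^(−0.0221t)) → 1 + 40.76334·e^(−0.0221t) = 1.18421
e^(−0.0221t) = 0.004519 → t = ln(221.28671)/0.0221 = 5.39946/0.0221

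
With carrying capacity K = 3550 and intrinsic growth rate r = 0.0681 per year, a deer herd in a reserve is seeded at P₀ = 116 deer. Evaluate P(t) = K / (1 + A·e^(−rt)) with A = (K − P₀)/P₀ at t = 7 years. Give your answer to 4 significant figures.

A = (3550 − 116)/116 = 29.60345
P(7) = 3550 / (1 + 29.60345·e^(−0.0681·7)) = 3550 / (1 + 29.60345·0.620829)
= 3550 / 19.37867 ≈ 183.19

≈ 183.2 deer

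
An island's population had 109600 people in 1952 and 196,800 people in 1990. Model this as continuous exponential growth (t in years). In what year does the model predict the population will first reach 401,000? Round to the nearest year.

year 2036

r = ln(196800/109600) / 38 = 0.58535/38 ≈ 0.015404 per year
t = ln(401000/109600) / r = 1.29712/0.015404 ≈ 84.21 years after 1952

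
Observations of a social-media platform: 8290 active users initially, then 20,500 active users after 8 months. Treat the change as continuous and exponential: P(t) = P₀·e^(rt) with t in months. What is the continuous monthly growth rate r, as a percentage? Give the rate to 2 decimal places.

r ≈ 11.32% per month

20500 = 8290 · e^(r·8)
e^(8r) = 20500/8290 = 2.47286
r = ln(2.47286) / 8 = 0.90537 / 8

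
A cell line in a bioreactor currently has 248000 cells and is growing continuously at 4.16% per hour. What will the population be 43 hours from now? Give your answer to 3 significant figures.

P(43) = 248000 · e^(0.0416·43) = 248000 · e^(1.7888)
= 248000 · 5.98227 ≈ 1483602.82

≈ 1,480,000 cells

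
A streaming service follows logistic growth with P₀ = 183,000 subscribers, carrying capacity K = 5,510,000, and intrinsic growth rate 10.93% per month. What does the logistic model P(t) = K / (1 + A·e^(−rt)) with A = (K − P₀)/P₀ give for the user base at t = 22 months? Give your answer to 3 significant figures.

≈ 1,520,000 subscribers

A = (5510000 − 183000)/183000 = 29.10929
P(22) = 5510000 / (1 + 29.10929·e^(−0.1093·22)) = 5510000 / (1 + 29.10929·0.090302)
= 5510000 / 3.62862 ≈ 1518485.41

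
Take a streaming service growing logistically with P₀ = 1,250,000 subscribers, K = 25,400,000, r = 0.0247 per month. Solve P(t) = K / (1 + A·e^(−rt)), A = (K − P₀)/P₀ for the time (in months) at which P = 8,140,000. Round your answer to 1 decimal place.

t ≈ 89.5 months

A = (25400000 − 1250000)/1250000 = 19.32
8140000 = 25400000/(1 + 19.32·e^(−0.0247t)) → 1 + 19.32·e^(−0.0247t) = 3.12039
e^(−0.0247t) = 0.109751 → t = ln(9.11152)/0.0247 = 2.20954/0.0247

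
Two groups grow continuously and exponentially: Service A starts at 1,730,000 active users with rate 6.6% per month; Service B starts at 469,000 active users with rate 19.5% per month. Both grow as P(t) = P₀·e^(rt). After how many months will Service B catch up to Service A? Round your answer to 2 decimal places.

1730000·e^(0.066t) = 469000·e^(0.195t)
1730000/469000 = e^((0.195 − 0.066)t) → ln(3.6887) = 0.129·t
t = 1.30527 / 0.129

t ≈ 10.12 months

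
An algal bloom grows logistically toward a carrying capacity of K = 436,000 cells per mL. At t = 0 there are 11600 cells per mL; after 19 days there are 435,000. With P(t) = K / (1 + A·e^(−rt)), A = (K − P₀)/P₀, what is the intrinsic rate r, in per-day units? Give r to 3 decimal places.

A = (436000 − 11600)/11600 = 36.58621
435000 = 436000/(1 + 36.58621·e^(−r·19)) → e^(−19r) = (1.0023 − 1)/36.58621 = 0.000063
r = −ln(0.000063)/19 = 9.67502/19

r ≈ 0.509 per day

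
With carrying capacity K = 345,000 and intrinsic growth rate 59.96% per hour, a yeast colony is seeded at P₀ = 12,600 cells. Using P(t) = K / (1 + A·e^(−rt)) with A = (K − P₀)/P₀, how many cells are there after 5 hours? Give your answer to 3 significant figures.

A = (345000 − 12600)/12600 = 26.38095
P(5) = 345000 / (1 + 26.38095·e^(−0.5996·5)) = 345000 / (1 + 26.38095·0.049887)
= 345000 / 2.31606 ≈ 148959.89

≈ 149,000 cells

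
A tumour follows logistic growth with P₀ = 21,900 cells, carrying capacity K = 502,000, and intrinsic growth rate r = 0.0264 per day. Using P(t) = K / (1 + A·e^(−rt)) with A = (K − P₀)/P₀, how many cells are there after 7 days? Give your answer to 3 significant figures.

A = (502000 − 21900)/21900 = 21.92237
P(7) = 502000 / (1 + 21.92237·e^(−0.0264·7)) = 502000 / (1 + 21.92237·0.831271)
= 502000 / 19.22342 ≈ 26113.97

≈ 26,100 cells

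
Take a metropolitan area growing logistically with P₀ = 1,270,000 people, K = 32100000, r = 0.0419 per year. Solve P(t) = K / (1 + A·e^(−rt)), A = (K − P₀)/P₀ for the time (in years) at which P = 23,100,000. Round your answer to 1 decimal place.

t ≈ 98.6 years

A = (32100000 − 1270000)/1270000 = 24.27559
23100000 = 32100000/(1 + 24.27559·e^(−0.0419t)) → 1 + 24.27559·e^(−0.0419t) = 1.38961
e^(−0.0419t) = 0.016049 → t = ln(62.30735)/0.0419 = 4.13208/0.0419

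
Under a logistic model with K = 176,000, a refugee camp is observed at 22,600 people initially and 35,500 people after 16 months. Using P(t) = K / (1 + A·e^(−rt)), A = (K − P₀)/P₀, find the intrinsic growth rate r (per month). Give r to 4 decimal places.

r ≈ 0.0337 per month

A = (176000 − 22600)/22600 = 6.78761
35500 = 176000/(1 + 6.78761·e^(−r·16)) → e^(−16r) = (4.95775 − 1)/6.78761 = 0.583084
r = −ln(0.583084)/16 = 0.53942/16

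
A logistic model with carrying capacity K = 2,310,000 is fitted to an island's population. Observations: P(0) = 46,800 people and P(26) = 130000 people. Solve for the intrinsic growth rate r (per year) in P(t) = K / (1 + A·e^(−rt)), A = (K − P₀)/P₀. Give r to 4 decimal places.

A = (2310000 − 46800)/46800 = 48.35897
130000 = 2310000/(1 + 48.35897·e^(−r·26)) → e^(−26r) = (17.76923 − 1)/48.35897 = 0.346766
r = −ln(0.346766)/26 = 1.05911/26

r ≈ 0.0407 per year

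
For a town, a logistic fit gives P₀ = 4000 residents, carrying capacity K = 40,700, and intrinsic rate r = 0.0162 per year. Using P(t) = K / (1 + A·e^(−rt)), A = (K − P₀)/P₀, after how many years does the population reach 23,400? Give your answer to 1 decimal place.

A = (40700 − 4000)/4000 = 9.175
23400 = 40700/(1 + 9.175·e^(−0.0162t)) → 1 + 9.175·e^(−0.0162t) = 1.73932
e^(−0.0162t) = 0.080579 → t = ln(12.41012)/0.0162 = 2.51851/0.0162

t ≈ 155.5 years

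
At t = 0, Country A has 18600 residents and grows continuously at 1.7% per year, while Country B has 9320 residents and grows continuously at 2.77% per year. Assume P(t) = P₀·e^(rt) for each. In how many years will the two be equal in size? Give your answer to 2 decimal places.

18600·e^(0.017t) = 9320·e^(0.0277t)
18600/9320 = e^((0.0277 − 0.017)t) → ln(1.99571) = 0.0107·t
t = 0.691 / 0.0107

t ≈ 64.58 years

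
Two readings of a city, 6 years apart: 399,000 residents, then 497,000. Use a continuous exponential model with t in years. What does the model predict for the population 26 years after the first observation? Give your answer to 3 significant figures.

r = ln(497000/399000) / 6 ≈ 0.036605 per year
P(26) = 399000 · e^(0.036605·26) = 399000 · 2.59017 ≈ 1033478.31

≈ 1,030,000 residents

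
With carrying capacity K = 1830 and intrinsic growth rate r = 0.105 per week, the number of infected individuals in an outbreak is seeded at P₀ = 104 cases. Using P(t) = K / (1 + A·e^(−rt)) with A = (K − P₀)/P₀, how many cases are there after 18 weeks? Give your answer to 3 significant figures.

A = (1830 − 104)/104 = 16.59615
P(18) = 1830 / (1 + 16.59615·e^(−0.105·18)) = 1830 / (1 + 16.59615·0.151072)
= 1830 / 3.50721 ≈ 521.78

≈ 522 cases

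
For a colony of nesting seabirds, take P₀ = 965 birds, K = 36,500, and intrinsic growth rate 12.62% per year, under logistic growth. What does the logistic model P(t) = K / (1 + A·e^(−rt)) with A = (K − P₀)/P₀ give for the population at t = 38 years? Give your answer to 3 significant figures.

A = (36500 − 965)/965 = 36.82383
P(38) = 36500 / (1 + 36.82383·e^(−0.1262·38)) = 36500 / (1 + 36.82383·0.008266)
= 36500 / 1.30439 ≈ 27982.49

≈ 28,000 birds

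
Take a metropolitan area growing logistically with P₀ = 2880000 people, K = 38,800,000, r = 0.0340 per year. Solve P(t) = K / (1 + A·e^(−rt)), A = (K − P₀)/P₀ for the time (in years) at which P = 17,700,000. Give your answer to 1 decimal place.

A = (38800000 − 2880000)/2880000 = 12.47222
17700000 = 38800000/(1 + 12.47222·e^(−0.034t)) → 1 + 12.47222·e^(−0.034t) = 2.19209
e^(−0.034t) = 0.09558 → t = ln(10.46248)/0.034 = 2.3478/0.034

t ≈ 69.1 years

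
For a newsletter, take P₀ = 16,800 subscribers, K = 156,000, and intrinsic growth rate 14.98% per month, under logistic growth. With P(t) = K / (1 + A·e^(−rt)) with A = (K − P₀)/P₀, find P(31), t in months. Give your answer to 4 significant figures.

≈ 144,500 subscribers

A = (156000 − 16800)/16800 = 8.28571
P(31) = 156000 / (1 + 8.28571·e^(−0.1498·31)) = 156000 / (1 + 8.28571·0.009621)
= 156000 / 1.07972 ≈ 144482.25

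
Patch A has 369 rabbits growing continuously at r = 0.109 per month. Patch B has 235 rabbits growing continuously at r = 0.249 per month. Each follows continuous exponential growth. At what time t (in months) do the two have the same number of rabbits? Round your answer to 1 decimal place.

369·e^(0.109t) = 235·e^(0.249t)
369/235 = e^((0.249 − 0.109)t) → ln(1.57021) = 0.14·t
t = 0.45121 / 0.14

t ≈ 3.2 months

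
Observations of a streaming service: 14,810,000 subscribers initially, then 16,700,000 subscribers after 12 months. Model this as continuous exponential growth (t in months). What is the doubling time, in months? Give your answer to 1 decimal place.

doubling time ≈ 69.3 months

r = ln(16700000/14810000) / 12 = ln(1.12762) / 12 ≈ 0.010009 per month
doubling time = ln 2 / |r| = 0.69315 / 0.010009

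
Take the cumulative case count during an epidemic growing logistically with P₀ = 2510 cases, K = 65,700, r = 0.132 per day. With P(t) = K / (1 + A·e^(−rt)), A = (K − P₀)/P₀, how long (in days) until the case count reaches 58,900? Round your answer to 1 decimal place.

A = (65700 − 2510)/2510 = 25.1753
58900 = 65700/(1 + 25.1753·e^(−0.132t)) → 1 + 25.1753·e^(−0.132t) = 1.11545
e^(−0.132t) = 0.004586 → t = ln(218.06251)/0.132 = 5.38478/0.132

t ≈ 40.8 days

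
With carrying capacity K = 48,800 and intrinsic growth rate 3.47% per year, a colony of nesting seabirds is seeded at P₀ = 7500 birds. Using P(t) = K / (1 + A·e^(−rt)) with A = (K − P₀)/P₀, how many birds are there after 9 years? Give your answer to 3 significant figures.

≈ 9,700 birds

A = (48800 − 7500)/7500 = 5.50667
P(9) = 48800 / (1 + 5.50667·e^(−0.0347·9)) = 48800 / (1 + 5.50667·0.731762)
= 48800 / 5.02957 ≈ 9702.62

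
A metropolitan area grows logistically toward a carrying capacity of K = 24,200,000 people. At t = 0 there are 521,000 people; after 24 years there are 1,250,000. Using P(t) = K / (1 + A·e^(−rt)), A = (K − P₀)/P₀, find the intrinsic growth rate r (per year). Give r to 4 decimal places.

r ≈ 0.0378 per year

A = (24200000 − 521000)/521000 = 45.44914
1250000 = 24200000/(1 + 45.44914·e^(−r·24)) → e^(−24r) = (19.36 − 1)/45.44914 = 0.403968
r = −ln(0.403968)/24 = 0.90642/24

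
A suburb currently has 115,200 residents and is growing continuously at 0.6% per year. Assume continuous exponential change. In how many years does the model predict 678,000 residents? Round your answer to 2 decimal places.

678000 = 115200 · e^(0.006·t)
t = ln(678000/115200) / 0.006 = ln(5.88542) / 0.006 = 1.77248 / 0.006

t ≈ 295.41 years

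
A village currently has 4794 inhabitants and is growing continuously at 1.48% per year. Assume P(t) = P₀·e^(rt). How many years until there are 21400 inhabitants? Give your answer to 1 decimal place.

21400 = 4794 · e^(0.0148·t)
t = ln(21400/4794) / 0.0148 = ln(4.46391) / 0.0148 = 1.49603 / 0.0148

t ≈ 101.1 years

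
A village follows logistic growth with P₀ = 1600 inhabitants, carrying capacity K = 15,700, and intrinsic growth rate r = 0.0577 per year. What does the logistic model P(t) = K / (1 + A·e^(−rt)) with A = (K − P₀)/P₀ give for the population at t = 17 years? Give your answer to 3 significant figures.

A = (15700 − 1600)/1600 = 8.8125
P(17) = 15700 / (1 + 8.8125·e^(−0.0577·17)) = 15700 / (1 + 8.8125·0.374973)
= 15700 / 4.30445 ≈ 3647.39

≈ 3,650 inhabitants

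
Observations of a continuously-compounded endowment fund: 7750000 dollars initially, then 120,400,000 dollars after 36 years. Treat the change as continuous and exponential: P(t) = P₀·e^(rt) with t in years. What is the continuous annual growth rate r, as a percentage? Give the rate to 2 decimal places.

120400000 = 7750000 · e^(r·36)
e^(36r) = 120400000/7750000 = 15.53548
r = ln(15.53548) / 36 = 2.74313 / 36

r ≈ 7.62% per year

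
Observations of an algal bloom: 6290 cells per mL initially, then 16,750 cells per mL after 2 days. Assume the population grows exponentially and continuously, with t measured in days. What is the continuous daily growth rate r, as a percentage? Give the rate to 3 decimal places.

r ≈ 48.972% per day

16750 = 6290 · e^(r·2)
e^(2r) = 16750/6290 = 2.66296
r = ln(2.66296) / 2 = 0.97944 / 2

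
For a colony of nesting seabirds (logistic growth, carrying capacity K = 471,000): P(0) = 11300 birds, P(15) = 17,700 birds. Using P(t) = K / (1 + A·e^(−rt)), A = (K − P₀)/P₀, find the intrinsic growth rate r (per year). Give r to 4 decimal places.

r ≈ 0.0309 per year

A = (471000 − 11300)/11300 = 40.68142
17700 = 471000/(1 + 40.68142·e^(−r·15)) → e^(−15r) = (26.61017 − 1)/40.68142 = 0.62953
r = −ln(0.62953)/15 = 0.46278/15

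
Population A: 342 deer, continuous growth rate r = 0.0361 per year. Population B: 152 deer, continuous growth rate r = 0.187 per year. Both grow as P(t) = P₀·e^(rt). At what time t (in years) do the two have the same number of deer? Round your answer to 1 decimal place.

t ≈ 5.4 years

342·e^(0.0361t) = 152·e^(0.187t)
342/152 = e^((0.187 − 0.0361)t) → ln(2.25) = 0.1509·t
t = 0.81093 / 0.1509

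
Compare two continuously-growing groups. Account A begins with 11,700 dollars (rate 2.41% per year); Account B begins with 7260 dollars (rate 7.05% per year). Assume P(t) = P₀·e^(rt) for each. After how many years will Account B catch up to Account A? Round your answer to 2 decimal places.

11700·e^(0.0241t) = 7260·e^(0.0705t)
11700/7260 = e^((0.0705 − 0.0241)t) → ln(1.61157) = 0.0464·t
t = 0.47721 / 0.0464

t ≈ 10.28 years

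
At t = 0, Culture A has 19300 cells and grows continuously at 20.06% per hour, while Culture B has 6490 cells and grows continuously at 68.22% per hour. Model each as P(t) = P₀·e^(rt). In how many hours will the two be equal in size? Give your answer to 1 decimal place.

t ≈ 2.3 hours

19300·e^(0.2006t) = 6490·e^(0.6822t)
19300/6490 = e^((0.6822 − 0.2006)t) → ln(2.97381) = 0.4816·t
t = 1.08984 / 0.4816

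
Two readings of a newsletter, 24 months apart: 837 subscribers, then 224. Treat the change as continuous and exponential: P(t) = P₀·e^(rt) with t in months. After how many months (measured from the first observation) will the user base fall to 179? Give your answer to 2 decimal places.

r = ln(224/837) / 24 ≈ -0.054924 per month
t = ln(179/837) / r = -1.54244 / -0.054924 ≈ 28.083

t ≈ 28.08 months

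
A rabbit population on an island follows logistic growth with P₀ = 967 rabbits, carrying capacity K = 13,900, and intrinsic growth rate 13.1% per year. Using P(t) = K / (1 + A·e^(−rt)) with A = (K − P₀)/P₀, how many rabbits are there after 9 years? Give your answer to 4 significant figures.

A = (13900 − 967)/967 = 13.37435
P(9) = 13900 / (1 + 13.37435·e^(−0.131·9)) = 13900 / (1 + 13.37435·0.307586)
= 13900 / 5.11377 ≈ 2718.15

≈ 2,718 rabbits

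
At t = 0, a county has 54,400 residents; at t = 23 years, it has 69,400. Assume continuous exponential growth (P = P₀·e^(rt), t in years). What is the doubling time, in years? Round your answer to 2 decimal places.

doubling time ≈ 65.47 years

r = ln(69400/54400) / 23 = ln(1.27574) / 23 ≈ 0.010588 per year
doubling time = ln 2 / |r| = 0.69315 / 0.010588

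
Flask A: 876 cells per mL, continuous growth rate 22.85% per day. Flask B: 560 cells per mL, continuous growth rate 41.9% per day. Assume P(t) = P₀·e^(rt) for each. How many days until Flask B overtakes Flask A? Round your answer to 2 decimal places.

876·e^(0.2285t) = 560·e^(0.419t)
876/560 = e^((0.419 − 0.2285)t) → ln(1.56429) = 0.1905·t
t = 0.44743 / 0.1905

t ≈ 2.35 days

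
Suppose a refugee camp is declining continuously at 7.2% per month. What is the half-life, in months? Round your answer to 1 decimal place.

half-life = ln(2) / |r| = 0.69315 / 0.072

half-life ≈ 9.6 months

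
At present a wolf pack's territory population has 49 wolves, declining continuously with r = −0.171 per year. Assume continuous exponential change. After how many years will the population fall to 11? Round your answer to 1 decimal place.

t ≈ 8.7 years

11 = 49 · e^(-0.171·t)
t = ln(11/49) / -0.171 = ln(0.22449) / -0.171 = -1.49393 / -0.171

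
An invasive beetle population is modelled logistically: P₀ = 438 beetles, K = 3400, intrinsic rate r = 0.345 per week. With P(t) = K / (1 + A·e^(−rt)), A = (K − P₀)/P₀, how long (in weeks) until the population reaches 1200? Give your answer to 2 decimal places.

A = (3400 − 438)/438 = 6.76256
1200 = 3400/(1 + 6.76256·e^(−0.345t)) → 1 + 6.76256·e^(−0.345t) = 2.83333
e^(−0.345t) = 0.271101 → t = ln(3.68867)/0.345 = 1.30527/0.345

t ≈ 3.78 weeks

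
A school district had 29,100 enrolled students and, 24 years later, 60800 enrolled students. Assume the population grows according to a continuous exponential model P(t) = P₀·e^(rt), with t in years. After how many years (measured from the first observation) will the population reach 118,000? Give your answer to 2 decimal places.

t ≈ 45.60 years

r = ln(60800/29100) / 24 ≈ 0.030702 per year
t = ln(118000/29100) / r = 1.39995 / 0.030702 ≈ 45.598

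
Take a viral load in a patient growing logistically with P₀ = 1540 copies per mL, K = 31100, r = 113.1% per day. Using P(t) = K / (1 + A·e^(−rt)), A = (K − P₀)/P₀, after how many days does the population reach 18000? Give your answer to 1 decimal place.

A = (31100 − 1540)/1540 = 19.19481
18000 = 31100/(1 + 19.19481·e^(−1.131t)) → 1 + 19.19481·e^(−1.131t) = 1.72778
e^(−1.131t) = 0.037915 → t = ln(26.37454)/1.131 = 3.2724/1.131

t ≈ 2.9 days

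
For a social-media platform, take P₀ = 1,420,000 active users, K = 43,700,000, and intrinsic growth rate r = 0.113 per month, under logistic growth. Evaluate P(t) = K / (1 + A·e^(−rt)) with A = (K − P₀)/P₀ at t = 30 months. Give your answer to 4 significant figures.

≈ 21,810,000 active users

A = (43700000 − 1420000)/1420000 = 29.77465
P(30) = 43700000 / (1 + 29.77465·e^(−0.113·30)) = 43700000 / (1 + 29.77465·0.033709)
= 43700000 / 2.00366 ≈ 21810044.16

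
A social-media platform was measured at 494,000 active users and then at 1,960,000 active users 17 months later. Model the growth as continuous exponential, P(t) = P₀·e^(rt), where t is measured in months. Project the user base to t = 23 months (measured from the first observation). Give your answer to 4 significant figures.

r = ln(1960000/494000) / 17 ≈ 0.081068 per month
P(23) = 494000 · e^(0.081068·23) = 494000 · 6.45319 ≈ 3187877.64

≈ 3,188,000 active users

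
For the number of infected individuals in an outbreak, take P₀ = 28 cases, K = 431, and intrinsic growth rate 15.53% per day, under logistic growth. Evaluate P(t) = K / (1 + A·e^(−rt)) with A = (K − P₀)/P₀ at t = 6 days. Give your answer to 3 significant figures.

A = (431 − 28)/28 = 14.39286
P(6) = 431 / (1 + 14.39286·e^(−0.1553·6)) = 431 / (1 + 14.39286·0.393844)
= 431 / 6.66854 ≈ 64.63

≈ 64.6 cases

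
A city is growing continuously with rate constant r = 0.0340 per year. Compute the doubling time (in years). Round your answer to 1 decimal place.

doubling time ≈ 20.4 years

doubling time = ln(2) / |r| = 0.69315 / 0.034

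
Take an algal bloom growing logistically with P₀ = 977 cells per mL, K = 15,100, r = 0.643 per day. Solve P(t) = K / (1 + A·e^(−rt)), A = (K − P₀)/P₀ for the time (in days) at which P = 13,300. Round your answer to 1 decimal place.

A = (15100 − 977)/977 = 14.45548
13300 = 15100/(1 + 14.45548·e^(−0.643t)) → 1 + 14.45548·e^(−0.643t) = 1.13534
e^(−0.643t) = 0.009362 → t = ln(106.80991)/0.643 = 4.67105/0.643

t ≈ 7.3 days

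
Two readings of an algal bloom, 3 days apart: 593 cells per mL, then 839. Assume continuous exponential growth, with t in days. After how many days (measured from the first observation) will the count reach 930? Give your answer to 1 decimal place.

r = ln(839/593) / 3 ≈ 0.115672 per day
t = ln(930/593) / r = 0.44999 / 0.115672 ≈ 3.89

t ≈ 3.9 days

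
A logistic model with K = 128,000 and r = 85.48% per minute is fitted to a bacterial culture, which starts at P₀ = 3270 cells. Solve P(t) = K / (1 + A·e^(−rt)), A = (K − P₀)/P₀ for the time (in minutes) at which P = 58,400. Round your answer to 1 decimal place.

t ≈ 4.1 minutes

A = (128000 − 3270)/3270 = 38.14373
58400 = 128000/(1 + 38.14373·e^(−0.8548t)) → 1 + 38.14373·e^(−0.8548t) = 2.19178
e^(−0.8548t) = 0.031244 → t = ln(32.00566)/0.8548 = 3.46591/0.8548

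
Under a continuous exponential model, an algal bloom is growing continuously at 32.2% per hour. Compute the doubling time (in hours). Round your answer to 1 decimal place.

doubling time ≈ 2.2 hours

doubling time = ln(2) / |r| = 0.69315 / 0.322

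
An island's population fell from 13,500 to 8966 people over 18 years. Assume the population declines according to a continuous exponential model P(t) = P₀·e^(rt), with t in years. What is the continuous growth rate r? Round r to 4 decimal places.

r ≈ -0.0227 per year

8966 = 13500 · e^(r·18)
e^(18r) = 8966/13500 = 0.66415
r = ln(0.66415) / 18 = -0.40925 / 18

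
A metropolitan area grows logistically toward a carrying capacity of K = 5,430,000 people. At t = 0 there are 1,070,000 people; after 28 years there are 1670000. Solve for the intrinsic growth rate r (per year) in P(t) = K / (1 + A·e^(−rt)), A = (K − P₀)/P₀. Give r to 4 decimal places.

r ≈ 0.0212 per year

A = (5430000 − 1070000)/1070000 = 4.07477
1670000 = 5430000/(1 + 4.07477·e^(−r·28)) → e^(−28r) = (3.2515 − 1)/4.07477 = 0.552546
r = −ln(0.552546)/28 = 0.59322/28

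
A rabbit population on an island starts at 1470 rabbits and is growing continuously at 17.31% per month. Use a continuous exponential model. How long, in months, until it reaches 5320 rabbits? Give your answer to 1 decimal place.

t ≈ 7.4 months

5320 = 1470 · e^(0.1731·t)
t = ln(5320/1470) / 0.1731 = ln(3.61905) / 0.1731 = 1.28621 / 0.1731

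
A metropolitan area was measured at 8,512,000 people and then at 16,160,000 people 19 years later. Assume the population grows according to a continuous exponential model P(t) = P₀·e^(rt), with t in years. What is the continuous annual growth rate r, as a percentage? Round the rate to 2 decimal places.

r ≈ 3.37% per year

16160000 = 8512000 · e^(r·19)
e^(19r) = 16160000/8512000 = 1.8985
r = ln(1.8985) / 19 = 0.64106 / 19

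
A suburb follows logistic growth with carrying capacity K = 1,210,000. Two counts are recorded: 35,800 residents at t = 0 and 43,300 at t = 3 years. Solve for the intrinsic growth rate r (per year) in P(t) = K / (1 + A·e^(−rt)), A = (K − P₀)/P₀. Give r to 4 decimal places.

A = (1210000 − 35800)/35800 = 32.79888
43300 = 1210000/(1 + 32.79888·e^(−r·3)) → e^(−3r) = (27.94457 − 1)/32.79888 = 0.821509
r = −ln(0.821509)/3 = 0.19661/3

r ≈ 0.0655 per year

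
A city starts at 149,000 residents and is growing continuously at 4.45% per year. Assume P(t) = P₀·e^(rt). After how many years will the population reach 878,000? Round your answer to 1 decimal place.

878000 = 149000 · e^(0.0445·t)
t = ln(878000/149000) / 0.0445 = ln(5.89262) / 0.0445 = 1.7737 / 0.0445

t ≈ 39.9 years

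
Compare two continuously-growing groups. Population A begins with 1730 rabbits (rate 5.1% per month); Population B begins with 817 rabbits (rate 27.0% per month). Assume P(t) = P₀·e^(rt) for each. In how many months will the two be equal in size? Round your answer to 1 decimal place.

t ≈ 3.4 months

1730·e^(0.051t) = 817·e^(0.27t)
1730/817 = e^((0.27 − 0.051)t) → ln(2.1175) = 0.219·t
t = 0.75024 / 0.219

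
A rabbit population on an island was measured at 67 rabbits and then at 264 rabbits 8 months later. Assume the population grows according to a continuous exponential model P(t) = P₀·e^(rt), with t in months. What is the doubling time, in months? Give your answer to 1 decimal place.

doubling time ≈ 4.0 months

r = ln(264/67) / 8 = ln(3.9403) / 8 ≈ 0.171407 per month
doubling time = ln 2 / |r| = 0.69315 / 0.171407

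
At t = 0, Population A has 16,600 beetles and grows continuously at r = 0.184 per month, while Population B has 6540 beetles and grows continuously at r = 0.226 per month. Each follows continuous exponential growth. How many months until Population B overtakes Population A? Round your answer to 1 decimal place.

t ≈ 22.2 months

16600·e^(0.184t) = 6540·e^(0.226t)
16600/6540 = e^((0.226 − 0.184)t) → ln(2.53823) = 0.042·t
t = 0.93147 / 0.042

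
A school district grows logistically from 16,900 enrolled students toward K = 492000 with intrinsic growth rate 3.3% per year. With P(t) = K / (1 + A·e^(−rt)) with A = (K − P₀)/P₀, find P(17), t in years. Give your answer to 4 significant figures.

≈ 28,870 enrolled students

A = (492000 − 16900)/16900 = 28.11243
P(17) = 492000 / (1 + 28.11243·e^(−0.033·17)) = 492000 / (1 + 28.11243·0.570638)
= 492000 / 17.04202 ≈ 28869.81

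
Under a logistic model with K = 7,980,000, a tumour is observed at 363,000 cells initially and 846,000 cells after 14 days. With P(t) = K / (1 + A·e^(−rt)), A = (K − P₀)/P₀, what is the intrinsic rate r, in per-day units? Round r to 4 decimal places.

r ≈ 0.0651 per day

A = (7980000 − 363000)/363000 = 20.98347
846000 = 7980000/(1 + 20.98347·e^(−r·14)) → e^(−14r) = (9.43262 − 1)/20.98347 = 0.40187
r = −ln(0.40187)/14 = 0.91163/14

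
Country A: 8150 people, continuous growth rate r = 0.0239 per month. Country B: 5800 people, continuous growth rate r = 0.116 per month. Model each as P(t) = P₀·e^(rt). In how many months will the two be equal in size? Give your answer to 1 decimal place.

t ≈ 3.7 months

8150·e^(0.0239t) = 5800·e^(0.116t)
8150/5800 = e^((0.116 − 0.0239)t) → ln(1.40517) = 0.0921·t
t = 0.34016 / 0.0921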